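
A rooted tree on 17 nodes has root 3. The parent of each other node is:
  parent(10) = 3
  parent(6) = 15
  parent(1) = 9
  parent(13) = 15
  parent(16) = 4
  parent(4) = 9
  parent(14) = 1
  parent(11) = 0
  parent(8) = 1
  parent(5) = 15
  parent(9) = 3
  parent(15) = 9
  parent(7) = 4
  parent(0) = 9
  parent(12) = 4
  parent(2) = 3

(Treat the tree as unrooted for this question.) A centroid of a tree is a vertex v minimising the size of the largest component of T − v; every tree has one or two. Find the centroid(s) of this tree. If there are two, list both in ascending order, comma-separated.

9

Removing 9 splits the tree into components of sizes 4, 4, 3, 3, 2; the largest is 4 ≤ ⌊17/2⌋ = 8.
No neighbour of 9 does as well, so 9 is the unique centroid.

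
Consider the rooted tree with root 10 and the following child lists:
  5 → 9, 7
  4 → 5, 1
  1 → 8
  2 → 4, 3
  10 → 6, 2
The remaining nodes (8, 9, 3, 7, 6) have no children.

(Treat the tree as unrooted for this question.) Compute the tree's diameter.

Starting from 8, a farthest node is 6 at distance 5.
One longest path: 8 – 1 – 4 – 2 – 10 – 6.
So the diameter is 5.

5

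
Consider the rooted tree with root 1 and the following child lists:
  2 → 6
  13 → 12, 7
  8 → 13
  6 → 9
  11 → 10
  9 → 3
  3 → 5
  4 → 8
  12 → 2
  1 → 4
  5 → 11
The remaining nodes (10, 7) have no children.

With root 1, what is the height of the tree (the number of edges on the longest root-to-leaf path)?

11

10 sits deepest: 1-4-8-13-12-2-6-9-3-5-11-10 — 11 edges from the root.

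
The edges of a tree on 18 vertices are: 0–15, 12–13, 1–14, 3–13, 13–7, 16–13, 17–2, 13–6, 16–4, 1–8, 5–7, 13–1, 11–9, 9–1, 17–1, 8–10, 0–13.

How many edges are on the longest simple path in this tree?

A longest path is 15-0-13-1-17-2, with 5 edges.

5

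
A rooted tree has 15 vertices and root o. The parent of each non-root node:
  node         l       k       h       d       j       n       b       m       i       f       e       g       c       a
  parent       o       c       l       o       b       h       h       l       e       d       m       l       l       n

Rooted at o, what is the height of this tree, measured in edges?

4

The longest root-to-leaf path is o → l → m → e → i (4 edges).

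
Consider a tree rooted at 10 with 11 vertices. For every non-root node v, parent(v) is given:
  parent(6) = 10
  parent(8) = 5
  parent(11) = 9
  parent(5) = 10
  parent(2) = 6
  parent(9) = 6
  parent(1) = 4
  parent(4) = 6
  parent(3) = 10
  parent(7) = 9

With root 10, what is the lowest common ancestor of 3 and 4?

Ancestors of 3 (toward the root): 3, 10.
Ancestors of 4: 4, 6, 10.
The deepest node appearing in both lists is 10.

10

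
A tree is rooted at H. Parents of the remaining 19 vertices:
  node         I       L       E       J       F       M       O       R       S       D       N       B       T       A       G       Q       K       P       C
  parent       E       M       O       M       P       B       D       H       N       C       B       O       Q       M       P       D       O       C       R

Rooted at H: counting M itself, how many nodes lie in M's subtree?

4

The subtree rooted at M contains: M, J, A, L — 4 nodes.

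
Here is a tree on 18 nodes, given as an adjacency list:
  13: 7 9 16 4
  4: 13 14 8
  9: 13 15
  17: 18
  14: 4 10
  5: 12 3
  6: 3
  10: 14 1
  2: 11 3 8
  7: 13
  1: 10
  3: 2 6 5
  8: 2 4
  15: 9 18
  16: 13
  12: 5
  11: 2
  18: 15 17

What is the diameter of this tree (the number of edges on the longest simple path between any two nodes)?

BFS from 17 reaches 12 last, at distance 10; BFS from 12 confirms no node is farther.
Path: 17 - 18 - 15 - 9 - 13 - 4 - 8 - 2 - 3 - 5 - 12.

10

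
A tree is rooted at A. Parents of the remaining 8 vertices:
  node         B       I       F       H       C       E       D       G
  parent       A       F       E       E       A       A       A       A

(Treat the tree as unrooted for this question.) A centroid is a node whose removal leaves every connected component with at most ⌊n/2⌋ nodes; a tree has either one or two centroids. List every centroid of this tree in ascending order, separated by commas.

A

Removing A splits the tree into components of sizes 4, 1, 1, 1, 1; the largest is 4 ≤ ⌊9/2⌋ = 4.
No neighbour of A does as well, so A is the unique centroid.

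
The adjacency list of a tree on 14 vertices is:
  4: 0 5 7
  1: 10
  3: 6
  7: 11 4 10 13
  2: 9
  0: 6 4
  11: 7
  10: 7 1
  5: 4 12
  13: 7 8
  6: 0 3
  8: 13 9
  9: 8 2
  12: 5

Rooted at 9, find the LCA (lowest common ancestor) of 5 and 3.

4

Ancestors of 5 (toward the root): 5, 4, 7, 13, 8, 9.
Ancestors of 3: 3, 6, 0, 4, 7, 13, 8, 9.
The deepest node appearing in both lists is 4.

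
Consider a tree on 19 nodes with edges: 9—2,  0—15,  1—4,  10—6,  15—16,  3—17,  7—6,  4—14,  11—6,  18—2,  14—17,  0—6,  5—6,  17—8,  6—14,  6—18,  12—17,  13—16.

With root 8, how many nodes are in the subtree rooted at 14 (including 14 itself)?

The subtree rooted at 14 contains: 14, 6, 4, 11, 0, 10, 18, 5, 7, 1, 15, 2, 16, 9, 13 — 15 nodes.

15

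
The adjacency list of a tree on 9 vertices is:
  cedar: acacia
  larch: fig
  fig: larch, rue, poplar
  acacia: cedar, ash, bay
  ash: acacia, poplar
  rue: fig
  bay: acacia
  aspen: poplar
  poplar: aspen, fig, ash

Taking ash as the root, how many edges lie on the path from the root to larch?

3

Climbing from larch to the root: larch – fig – poplar – ash. That's 3 steps.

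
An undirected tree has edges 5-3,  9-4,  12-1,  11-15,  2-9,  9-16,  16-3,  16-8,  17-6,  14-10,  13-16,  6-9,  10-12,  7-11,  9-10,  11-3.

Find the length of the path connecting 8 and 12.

The path is 8–16–9–10–12, which has 4 edges.

4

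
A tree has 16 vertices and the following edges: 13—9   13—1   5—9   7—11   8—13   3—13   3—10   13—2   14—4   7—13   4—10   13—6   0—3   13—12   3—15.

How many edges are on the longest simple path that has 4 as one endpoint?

5

The node farthest from 4 is 11 (5 also at distance 5), via 4 – 10 – 3 – 13 – 7 – 11 — 5 edges.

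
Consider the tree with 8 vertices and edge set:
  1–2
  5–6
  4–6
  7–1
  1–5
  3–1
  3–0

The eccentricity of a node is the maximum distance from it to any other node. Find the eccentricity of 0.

Distances from 0 peak at 5, attained at 4.
0 – 3 – 1 – 5 – 6 – 4

5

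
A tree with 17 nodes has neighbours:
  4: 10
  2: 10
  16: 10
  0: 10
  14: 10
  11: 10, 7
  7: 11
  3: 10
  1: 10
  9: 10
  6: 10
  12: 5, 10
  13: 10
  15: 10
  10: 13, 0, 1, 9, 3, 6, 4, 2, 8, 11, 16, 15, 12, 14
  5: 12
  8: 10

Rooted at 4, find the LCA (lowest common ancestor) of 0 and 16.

0's ancestor chain is 0, 10, 4 and 16's is 16, 10, 4; they first meet at 10.

10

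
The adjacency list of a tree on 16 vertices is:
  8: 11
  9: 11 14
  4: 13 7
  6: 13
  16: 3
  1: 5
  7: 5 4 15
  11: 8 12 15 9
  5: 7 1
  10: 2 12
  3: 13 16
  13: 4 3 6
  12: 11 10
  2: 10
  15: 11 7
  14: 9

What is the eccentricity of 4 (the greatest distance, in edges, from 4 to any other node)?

6

The node farthest from 4 is 2, via 4–7–15–11–12–10–2 — 6 edges.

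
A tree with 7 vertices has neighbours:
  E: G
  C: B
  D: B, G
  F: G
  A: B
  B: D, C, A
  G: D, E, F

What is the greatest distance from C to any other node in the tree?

4

The node farthest from C is E (F also at distance 4), via C-B-D-G-E — 4 edges.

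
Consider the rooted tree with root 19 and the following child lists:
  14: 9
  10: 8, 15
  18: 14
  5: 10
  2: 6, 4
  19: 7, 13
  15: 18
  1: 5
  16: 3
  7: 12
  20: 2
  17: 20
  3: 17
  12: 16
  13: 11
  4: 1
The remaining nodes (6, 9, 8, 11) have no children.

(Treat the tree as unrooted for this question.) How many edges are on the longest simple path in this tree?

A longest path is 11 – 13 – 19 – 7 – 12 – 16 – 3 – 17 – 20 – 2 – 4 – 1 – 5 – 10 – 15 – 18 – 14 – 9, with 17 edges.

17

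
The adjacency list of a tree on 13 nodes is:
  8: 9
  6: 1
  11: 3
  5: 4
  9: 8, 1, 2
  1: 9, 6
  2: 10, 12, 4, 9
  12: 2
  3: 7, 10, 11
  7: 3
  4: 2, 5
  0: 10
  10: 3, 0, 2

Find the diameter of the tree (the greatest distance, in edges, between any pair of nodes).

6

A longest path is 7–3–10–2–9–1–6, with 6 edges.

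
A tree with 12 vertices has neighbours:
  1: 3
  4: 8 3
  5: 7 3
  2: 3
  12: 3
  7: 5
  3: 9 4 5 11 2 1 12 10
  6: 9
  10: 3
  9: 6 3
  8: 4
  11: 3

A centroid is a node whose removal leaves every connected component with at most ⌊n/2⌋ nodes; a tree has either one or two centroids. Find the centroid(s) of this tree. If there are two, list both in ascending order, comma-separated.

3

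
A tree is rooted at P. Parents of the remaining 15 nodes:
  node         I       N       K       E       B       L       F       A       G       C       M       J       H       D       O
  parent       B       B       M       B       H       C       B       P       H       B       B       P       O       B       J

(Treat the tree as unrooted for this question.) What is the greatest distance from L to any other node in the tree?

7

The node farthest from L is A, via L-C-B-H-O-J-P-A — 7 edges.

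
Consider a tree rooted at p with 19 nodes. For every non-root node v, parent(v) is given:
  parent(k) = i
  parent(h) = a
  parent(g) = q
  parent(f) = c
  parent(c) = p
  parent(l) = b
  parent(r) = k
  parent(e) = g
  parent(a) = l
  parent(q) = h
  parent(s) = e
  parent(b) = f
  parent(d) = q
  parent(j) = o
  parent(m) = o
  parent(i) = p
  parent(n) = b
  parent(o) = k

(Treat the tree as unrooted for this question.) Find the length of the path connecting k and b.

k - i - p - c - f - b: 5 edges.

5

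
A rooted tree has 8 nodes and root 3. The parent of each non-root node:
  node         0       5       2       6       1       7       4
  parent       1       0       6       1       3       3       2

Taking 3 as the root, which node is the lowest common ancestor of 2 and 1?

1

Path 2→root: 2 6 1 3; path 1→root: 1 3.
First common node: 1.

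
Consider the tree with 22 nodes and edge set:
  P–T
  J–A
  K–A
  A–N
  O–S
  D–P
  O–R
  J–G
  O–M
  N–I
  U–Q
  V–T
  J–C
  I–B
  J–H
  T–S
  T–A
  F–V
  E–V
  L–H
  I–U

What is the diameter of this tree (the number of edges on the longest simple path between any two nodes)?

BFS from Q reaches R last, at distance 8; BFS from R confirms no node is farther.
Path: Q - U - I - N - A - T - S - O - R.

8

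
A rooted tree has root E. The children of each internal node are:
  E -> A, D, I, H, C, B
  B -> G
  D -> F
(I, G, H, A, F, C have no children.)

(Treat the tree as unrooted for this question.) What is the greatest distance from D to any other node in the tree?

3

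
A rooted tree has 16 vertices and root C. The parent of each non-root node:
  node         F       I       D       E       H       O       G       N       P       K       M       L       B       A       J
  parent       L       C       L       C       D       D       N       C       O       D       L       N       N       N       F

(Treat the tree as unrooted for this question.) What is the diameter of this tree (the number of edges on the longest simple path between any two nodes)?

6

A longest path is P – O – D – L – N – C – I, with 6 edges.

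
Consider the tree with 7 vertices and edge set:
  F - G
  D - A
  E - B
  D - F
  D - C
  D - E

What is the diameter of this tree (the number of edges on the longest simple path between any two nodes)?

4

Starting from G, a farthest node is B at distance 4.
One longest path: G–F–D–E–B.
So the diameter is 4.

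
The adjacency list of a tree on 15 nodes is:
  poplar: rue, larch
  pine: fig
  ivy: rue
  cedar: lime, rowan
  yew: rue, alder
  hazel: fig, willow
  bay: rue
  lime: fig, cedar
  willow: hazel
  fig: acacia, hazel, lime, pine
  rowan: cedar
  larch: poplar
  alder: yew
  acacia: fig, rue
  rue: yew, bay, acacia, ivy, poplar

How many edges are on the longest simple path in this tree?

Starting from rowan, a farthest node is larch at distance 7.
One longest path: rowan - cedar - lime - fig - acacia - rue - poplar - larch.
So the diameter is 7.

7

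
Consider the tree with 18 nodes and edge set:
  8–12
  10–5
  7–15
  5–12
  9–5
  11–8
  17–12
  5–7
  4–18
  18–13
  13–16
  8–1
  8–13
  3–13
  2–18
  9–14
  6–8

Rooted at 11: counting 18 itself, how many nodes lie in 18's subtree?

The subtree rooted at 18 contains: 18, 4, 2 — 3 nodes.

3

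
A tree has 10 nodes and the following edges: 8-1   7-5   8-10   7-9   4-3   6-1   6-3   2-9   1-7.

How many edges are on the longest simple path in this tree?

6

BFS from 4 reaches 2 last, at distance 6; BFS from 2 confirms no node is farther.
Path: 4 - 3 - 6 - 1 - 7 - 9 - 2.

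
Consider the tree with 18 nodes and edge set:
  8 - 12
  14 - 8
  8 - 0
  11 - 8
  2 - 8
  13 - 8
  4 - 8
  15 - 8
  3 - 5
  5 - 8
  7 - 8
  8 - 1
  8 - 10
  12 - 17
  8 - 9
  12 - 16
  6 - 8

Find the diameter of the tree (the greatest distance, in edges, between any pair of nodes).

4

A longest path is 16-12-8-5-3, with 4 edges.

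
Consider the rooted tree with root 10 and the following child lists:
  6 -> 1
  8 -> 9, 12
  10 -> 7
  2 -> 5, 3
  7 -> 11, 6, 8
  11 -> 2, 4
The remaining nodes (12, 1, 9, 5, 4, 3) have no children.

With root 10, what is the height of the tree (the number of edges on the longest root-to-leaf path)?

4

The longest root-to-leaf path is 10 – 7 – 11 – 2 – 3 (4 edges).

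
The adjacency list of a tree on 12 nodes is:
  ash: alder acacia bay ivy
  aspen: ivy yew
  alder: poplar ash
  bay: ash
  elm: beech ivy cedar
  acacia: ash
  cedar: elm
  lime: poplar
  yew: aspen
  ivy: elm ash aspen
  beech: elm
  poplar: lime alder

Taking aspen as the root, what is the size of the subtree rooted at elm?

Descendants of elm (including itself): elm, cedar, beech. That's 3.

3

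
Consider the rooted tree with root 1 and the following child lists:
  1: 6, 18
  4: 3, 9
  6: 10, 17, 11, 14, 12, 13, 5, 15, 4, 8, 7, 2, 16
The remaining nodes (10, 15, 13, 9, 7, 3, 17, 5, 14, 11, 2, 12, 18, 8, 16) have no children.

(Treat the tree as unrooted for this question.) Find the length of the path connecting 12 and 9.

The path is 12–6–4–9, which has 3 edges.

3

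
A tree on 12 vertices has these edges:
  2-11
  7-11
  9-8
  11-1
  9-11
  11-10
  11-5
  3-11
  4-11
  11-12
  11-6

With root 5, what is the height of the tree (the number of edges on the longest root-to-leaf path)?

A deepest node is 8, reached by 5 – 11 – 9 – 8.
That path has 3 edges, so the height is 3.

3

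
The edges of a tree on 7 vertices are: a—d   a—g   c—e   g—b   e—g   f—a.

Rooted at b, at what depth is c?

Path from b to c: b → g → e → c, which has 3 edges.

3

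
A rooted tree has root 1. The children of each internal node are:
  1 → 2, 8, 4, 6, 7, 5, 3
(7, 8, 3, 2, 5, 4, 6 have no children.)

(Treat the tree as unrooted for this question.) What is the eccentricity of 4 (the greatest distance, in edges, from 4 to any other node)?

2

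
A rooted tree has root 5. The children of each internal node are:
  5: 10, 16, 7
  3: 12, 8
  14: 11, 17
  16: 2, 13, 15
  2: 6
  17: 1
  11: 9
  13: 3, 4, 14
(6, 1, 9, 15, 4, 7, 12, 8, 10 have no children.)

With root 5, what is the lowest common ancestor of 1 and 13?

1's ancestor chain is 1, 17, 14, 13, 16, 5 and 13's is 13, 16, 5; they first meet at 13.

13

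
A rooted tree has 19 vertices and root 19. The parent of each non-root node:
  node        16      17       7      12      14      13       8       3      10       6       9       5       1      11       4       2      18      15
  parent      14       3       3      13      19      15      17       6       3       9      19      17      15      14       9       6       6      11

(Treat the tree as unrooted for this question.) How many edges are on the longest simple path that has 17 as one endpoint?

Distances from 17 peak at 9, attained at 12.
17-3-6-9-19-14-11-15-13-12

9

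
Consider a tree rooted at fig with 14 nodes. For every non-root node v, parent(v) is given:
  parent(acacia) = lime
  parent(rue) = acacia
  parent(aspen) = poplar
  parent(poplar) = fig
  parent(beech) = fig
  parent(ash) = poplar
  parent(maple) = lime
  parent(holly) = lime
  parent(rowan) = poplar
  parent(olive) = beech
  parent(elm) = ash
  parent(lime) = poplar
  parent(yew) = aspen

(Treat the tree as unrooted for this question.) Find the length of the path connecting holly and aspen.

3

Walking from holly: holly – lime – poplar – aspen. Length 3.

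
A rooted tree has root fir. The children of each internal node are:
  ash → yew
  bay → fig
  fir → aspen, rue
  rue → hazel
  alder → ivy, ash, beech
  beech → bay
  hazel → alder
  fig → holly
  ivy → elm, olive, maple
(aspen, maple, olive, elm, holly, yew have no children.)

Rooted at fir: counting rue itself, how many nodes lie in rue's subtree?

Descendants of rue (including itself): rue, hazel, alder, ivy, beech, ash, elm, olive, maple, bay, yew, fig, holly. That's 13.

13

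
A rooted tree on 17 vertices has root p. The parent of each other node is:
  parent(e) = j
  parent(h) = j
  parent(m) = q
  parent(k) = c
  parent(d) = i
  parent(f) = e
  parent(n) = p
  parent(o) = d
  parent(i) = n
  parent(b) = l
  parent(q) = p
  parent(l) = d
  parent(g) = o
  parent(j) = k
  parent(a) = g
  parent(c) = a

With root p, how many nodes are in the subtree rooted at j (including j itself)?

4

Descendants of j (including itself): j, e, h, f. That's 4.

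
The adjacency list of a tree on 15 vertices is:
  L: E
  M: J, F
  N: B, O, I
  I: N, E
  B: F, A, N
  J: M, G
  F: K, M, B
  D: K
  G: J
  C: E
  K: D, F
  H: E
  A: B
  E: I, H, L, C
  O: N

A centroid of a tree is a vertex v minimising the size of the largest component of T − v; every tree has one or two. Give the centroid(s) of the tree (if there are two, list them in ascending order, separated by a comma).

B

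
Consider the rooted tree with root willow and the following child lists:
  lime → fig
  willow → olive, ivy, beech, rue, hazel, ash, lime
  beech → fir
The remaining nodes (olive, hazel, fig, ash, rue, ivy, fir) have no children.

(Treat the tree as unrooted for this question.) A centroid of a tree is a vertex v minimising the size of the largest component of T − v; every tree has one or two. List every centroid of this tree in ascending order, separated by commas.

willow

If willow is removed the pieces have sizes 2, 2, 1, 1, 1, 1, 1, all ≤ ⌊10/2⌋ = 5.
No neighbour of willow does as well, so willow is the unique centroid.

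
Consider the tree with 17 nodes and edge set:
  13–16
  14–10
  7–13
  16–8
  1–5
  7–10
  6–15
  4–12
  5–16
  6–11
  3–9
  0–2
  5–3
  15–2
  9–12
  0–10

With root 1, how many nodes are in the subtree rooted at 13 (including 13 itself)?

Descendants of 13 (including itself): 13, 7, 10, 14, 0, 2, 15, 6, 11. That's 9.

9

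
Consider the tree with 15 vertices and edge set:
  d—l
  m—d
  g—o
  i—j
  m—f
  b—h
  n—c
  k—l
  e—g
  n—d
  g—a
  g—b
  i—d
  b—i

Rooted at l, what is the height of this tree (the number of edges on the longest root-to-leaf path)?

The longest root-to-leaf path is l – d – i – b – g – a (5 edges).

5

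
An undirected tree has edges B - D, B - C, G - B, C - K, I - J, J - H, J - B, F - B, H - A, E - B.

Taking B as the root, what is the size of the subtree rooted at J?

Descendants of J (including itself): J, I, H, A. That's 4.

4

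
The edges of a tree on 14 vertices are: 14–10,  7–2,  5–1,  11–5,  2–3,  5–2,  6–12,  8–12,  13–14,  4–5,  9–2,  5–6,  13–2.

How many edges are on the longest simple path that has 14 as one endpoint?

Distances from 14 peak at 6, attained at 8.
14-13-2-5-6-12-8

6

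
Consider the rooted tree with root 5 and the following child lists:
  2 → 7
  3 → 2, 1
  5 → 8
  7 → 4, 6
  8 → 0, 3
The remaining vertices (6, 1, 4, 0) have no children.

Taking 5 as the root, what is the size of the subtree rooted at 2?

4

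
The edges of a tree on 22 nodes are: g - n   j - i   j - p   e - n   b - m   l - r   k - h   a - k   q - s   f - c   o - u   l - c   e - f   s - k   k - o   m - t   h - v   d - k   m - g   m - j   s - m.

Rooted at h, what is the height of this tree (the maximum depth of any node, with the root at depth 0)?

The longest root-to-leaf path is h – k – s – m – g – n – e – f – c – l – r (10 edges).

10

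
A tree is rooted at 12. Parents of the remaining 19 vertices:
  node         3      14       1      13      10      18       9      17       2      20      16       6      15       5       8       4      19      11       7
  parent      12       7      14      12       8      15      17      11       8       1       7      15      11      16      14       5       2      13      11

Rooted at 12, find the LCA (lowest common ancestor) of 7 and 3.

12

Ancestors of 7 (toward the root): 7, 11, 13, 12.
Ancestors of 3: 3, 12.
The deepest node appearing in both lists is 12.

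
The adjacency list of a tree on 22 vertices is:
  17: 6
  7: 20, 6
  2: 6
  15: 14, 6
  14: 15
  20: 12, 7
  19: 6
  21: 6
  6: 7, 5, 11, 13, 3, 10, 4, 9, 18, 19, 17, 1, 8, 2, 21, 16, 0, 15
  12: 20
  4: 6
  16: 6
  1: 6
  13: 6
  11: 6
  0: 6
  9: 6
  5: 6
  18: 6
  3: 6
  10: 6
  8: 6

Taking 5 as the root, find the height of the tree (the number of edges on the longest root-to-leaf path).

4

The longest root-to-leaf path is 5-6-7-20-12 (4 edges).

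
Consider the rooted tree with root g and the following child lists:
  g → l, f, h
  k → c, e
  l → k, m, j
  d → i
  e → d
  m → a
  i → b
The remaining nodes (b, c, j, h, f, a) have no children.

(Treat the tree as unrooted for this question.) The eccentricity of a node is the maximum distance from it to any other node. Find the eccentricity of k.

4

The node farthest from k is b, via k – e – d – i – b — 4 edges.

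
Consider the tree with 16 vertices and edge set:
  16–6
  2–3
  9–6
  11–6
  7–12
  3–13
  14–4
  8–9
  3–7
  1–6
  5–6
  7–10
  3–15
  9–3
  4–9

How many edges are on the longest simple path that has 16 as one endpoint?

5

A farthest node from 16 is 10 (12 also at distance 5).
The path 16–6–9–3–7–10 has 5 edges.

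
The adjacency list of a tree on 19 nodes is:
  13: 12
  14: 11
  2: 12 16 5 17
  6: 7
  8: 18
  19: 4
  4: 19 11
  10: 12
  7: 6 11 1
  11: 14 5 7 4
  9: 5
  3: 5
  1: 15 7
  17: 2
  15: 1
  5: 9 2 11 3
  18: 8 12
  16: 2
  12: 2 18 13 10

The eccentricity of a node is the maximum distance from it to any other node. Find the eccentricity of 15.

The node farthest from 15 is 8, via 15–1–7–11–5–2–12–18–8 — 8 edges.

8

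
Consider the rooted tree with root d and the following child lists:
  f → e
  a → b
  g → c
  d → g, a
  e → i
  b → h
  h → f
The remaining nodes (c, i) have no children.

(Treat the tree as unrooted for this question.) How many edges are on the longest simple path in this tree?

8

Starting from i, a farthest node is c at distance 8.
One longest path: i – e – f – h – b – a – d – g – c.
So the diameter is 8.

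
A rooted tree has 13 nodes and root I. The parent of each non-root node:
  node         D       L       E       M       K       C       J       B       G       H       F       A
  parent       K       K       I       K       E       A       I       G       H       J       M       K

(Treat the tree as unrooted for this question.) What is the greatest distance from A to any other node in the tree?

A farthest node from A is B.
The path A-K-E-I-J-H-G-B has 7 edges.

7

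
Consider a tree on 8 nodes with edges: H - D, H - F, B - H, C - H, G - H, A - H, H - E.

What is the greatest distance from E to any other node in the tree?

The node farthest from E is G (C, F, D, B, A also at distance 2), via E–H–G — 2 edges.

2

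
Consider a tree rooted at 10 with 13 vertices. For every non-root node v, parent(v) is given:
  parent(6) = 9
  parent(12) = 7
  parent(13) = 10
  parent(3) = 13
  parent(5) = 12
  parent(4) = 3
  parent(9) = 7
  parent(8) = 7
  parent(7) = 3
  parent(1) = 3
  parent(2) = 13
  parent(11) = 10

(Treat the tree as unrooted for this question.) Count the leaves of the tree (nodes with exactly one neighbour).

7

Exactly 7 nodes have a single neighbour: 1, 2, 4, 5, 6, 8, 11.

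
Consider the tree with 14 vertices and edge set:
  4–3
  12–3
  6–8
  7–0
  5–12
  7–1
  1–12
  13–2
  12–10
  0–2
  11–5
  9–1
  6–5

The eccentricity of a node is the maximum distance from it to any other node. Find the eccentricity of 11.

A farthest node from 11 is 13.
The path 11 – 5 – 12 – 1 – 7 – 0 – 2 – 13 has 7 edges.

7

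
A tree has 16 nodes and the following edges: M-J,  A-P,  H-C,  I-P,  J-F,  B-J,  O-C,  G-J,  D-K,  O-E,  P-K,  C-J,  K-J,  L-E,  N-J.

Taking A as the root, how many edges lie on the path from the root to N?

4

A – P – K – J – N — 4 edges.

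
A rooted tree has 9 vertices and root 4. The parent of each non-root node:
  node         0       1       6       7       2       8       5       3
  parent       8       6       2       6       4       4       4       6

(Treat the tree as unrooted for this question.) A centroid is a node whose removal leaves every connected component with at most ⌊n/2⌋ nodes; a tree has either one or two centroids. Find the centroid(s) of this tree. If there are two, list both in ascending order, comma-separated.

2

If 2 is removed the pieces have sizes 4, 4, all ≤ ⌊9/2⌋ = 4.
No neighbour of 2 does as well, so 2 is the unique centroid.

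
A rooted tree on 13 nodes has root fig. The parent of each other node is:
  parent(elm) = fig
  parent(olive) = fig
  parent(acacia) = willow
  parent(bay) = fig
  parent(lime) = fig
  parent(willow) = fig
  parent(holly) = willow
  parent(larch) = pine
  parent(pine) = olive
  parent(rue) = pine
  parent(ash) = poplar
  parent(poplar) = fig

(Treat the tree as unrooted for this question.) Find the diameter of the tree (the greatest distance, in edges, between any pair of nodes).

Starting from larch, a farthest node is ash at distance 5.
One longest path: larch - pine - olive - fig - poplar - ash.
So the diameter is 5.

5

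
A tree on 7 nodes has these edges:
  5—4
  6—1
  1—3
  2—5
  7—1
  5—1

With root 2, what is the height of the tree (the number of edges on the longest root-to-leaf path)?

3

The longest root-to-leaf path is 2-5-1-7 (3 edges).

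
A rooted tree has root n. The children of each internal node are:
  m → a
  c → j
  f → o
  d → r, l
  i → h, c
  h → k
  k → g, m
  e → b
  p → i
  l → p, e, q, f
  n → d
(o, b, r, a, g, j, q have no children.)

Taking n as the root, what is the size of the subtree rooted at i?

Descendants of i (including itself): i, h, c, k, j, g, m, a. That's 8.

8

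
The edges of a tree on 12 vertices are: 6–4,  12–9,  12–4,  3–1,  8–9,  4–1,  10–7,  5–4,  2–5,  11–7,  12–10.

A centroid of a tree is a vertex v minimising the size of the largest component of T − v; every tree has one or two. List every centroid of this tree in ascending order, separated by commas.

4, 12

Delete 12: the remaining components have sizes 6, 3, 2. Max 6 ≤ 6, so 12 is a centroid.
Its neighbour 4 also leaves a largest component of size 6, so both are centroids.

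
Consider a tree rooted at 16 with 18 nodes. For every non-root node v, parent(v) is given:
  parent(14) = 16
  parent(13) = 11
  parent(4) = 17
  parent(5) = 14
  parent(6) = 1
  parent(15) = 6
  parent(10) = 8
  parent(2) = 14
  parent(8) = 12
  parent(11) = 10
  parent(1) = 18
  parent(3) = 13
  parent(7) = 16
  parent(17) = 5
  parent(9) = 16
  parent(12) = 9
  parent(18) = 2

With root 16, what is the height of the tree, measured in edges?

7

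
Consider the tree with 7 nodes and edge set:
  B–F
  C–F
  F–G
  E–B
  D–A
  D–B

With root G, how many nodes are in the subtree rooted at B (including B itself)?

4

The subtree rooted at B contains: B, D, E, A — 4 nodes.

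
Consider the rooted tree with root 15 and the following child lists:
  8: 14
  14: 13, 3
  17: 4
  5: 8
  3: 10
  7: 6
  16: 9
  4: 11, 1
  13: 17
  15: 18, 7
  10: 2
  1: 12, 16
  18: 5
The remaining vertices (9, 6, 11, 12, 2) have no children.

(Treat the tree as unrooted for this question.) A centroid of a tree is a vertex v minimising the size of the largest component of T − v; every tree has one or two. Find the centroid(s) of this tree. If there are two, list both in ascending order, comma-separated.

14

If 14 is removed the pieces have sizes 8, 6, 3, all ≤ ⌊18/2⌋ = 9.
Every other node leaves some component of size > 9, so the centroid is unique.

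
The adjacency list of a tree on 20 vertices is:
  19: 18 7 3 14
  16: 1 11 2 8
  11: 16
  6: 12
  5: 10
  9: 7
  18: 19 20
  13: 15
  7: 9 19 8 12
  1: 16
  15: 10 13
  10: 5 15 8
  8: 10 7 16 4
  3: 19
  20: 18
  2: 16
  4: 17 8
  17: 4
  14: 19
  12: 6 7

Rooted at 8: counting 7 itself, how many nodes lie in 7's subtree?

9

Descendants of 7 (including itself): 7, 19, 9, 12, 14, 18, 3, 6, 20. That's 9.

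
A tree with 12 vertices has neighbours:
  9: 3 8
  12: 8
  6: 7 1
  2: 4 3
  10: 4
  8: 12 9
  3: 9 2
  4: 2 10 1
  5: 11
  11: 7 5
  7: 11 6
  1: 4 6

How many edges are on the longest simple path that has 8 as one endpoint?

A farthest node from 8 is 5.
The path 8 – 9 – 3 – 2 – 4 – 1 – 6 – 7 – 11 – 5 has 9 edges.

9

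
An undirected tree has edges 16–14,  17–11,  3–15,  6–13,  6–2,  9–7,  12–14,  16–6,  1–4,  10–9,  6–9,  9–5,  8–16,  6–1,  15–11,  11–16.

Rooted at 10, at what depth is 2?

Path from 10 to 2: 10 → 9 → 6 → 2, which has 3 edges.

3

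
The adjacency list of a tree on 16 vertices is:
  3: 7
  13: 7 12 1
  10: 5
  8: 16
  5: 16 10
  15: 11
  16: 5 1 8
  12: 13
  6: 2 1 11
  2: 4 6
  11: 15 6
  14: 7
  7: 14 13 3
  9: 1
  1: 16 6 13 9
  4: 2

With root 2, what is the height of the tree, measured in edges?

A deepest node is 10, reached by 2–6–1–16–5–10.
That path has 5 edges, so the height is 5.

5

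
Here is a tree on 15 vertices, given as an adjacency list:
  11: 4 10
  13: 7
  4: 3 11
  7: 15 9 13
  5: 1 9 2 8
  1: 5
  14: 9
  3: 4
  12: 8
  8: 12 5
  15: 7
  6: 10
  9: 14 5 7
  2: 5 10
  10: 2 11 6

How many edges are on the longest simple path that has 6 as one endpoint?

6

The node farthest from 6 is 13 (15 also at distance 6), via 6–10–2–5–9–7–13 — 6 edges.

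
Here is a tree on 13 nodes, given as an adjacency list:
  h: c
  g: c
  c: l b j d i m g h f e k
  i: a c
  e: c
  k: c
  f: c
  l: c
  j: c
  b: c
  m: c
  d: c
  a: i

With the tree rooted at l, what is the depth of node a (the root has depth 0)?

3

Climbing from a to the root: a – i – c – l. That's 3 steps.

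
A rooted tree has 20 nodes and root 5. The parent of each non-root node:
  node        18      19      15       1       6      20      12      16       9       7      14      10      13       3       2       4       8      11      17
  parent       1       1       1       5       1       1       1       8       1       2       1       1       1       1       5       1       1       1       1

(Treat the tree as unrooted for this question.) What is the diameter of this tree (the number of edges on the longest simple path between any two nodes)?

5

BFS from 7 reaches 16 last, at distance 5; BFS from 16 confirms no node is farther.
Path: 7–2–5–1–8–16.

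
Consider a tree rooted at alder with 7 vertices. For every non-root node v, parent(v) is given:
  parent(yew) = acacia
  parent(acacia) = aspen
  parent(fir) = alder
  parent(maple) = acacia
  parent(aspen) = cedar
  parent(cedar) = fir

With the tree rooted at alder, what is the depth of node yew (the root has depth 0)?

5

alder – fir – cedar – aspen – acacia – yew — 5 edges.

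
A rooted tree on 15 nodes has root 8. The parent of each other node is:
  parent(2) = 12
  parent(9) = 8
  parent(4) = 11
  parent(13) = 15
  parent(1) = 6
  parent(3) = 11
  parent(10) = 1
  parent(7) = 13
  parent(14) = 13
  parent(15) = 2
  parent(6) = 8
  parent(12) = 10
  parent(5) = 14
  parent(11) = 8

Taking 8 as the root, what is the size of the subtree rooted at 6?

Descendants of 6 (including itself): 6, 1, 10, 12, 2, 15, 13, 7, 14, 5. That's 10.

10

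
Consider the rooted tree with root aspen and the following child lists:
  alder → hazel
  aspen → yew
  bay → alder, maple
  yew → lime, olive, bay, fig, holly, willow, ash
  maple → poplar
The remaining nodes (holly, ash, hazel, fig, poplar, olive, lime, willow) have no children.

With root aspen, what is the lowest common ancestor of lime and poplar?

lime's ancestor chain is lime, yew, aspen and poplar's is poplar, maple, bay, yew, aspen; they first meet at yew.

yew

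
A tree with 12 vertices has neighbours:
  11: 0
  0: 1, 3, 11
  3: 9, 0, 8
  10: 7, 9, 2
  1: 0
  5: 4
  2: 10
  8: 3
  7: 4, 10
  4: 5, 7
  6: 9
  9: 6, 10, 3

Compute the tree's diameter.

Starting from 1, a farthest node is 5 at distance 7.
One longest path: 1–0–3–9–10–7–4–5.
So the diameter is 7.

7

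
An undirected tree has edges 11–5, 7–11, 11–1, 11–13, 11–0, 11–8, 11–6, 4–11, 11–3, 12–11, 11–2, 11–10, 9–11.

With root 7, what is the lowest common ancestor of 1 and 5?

1's ancestor chain is 1, 11, 7 and 5's is 5, 11, 7; they first meet at 11.

11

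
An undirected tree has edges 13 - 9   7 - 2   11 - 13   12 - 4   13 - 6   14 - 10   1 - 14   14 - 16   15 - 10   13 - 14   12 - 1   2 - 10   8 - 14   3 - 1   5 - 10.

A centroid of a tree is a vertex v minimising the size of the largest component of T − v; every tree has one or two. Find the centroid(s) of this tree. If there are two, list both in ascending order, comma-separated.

Removing 14 splits the tree into components of sizes 5, 4, 4, 1, 1; the largest is 5 ≤ ⌊16/2⌋ = 8.
No neighbour of 14 does as well, so 14 is the unique centroid.

14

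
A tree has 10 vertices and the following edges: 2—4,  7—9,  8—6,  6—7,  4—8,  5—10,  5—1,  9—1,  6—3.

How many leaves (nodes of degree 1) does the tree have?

Degree-1 nodes: 2, 3, 10 — 3 of them.

3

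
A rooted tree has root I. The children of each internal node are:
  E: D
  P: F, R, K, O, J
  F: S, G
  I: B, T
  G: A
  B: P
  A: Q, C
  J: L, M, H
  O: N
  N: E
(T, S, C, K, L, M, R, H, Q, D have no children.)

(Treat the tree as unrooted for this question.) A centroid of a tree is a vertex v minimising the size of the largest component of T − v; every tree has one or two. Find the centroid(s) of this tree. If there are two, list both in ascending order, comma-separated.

P

If P is removed the pieces have sizes 6, 4, 4, 3, 1, 1, all ≤ ⌊20/2⌋ = 10.
No neighbour of P does as well, so P is the unique centroid.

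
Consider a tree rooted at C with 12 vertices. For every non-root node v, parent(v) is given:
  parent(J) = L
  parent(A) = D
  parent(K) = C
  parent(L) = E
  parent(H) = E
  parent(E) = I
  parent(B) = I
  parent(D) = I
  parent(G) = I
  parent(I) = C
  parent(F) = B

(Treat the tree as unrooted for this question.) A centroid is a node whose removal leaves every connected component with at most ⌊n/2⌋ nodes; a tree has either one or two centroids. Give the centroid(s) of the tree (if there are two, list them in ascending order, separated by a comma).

Delete I: the remaining components have sizes 4, 2, 2, 2, 1. Max 4 ≤ 6, so I is a centroid.
No neighbour of I does as well, so I is the unique centroid.

I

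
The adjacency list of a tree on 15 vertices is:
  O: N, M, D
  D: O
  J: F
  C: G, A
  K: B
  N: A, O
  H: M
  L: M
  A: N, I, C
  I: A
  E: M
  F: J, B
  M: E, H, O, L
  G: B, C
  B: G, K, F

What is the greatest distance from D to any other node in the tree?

8

A farthest node from D is J.
The path D–O–N–A–C–G–B–F–J has 8 edges.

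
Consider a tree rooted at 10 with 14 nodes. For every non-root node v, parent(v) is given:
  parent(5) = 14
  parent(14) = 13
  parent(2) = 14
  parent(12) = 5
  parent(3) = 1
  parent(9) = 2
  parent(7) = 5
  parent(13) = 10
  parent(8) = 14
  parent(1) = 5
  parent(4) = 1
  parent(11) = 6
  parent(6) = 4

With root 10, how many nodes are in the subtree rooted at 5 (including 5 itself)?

8

Descendants of 5 (including itself): 5, 1, 12, 7, 4, 3, 6, 11. That's 8.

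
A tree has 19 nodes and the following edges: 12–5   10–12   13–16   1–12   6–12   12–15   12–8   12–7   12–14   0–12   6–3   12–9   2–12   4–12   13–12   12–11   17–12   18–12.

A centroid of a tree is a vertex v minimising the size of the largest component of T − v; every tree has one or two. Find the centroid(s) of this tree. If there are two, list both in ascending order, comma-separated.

If 12 is removed the pieces have sizes 2, 2, 1, 1, 1, 1, 1, 1, 1, 1, 1, 1, 1, 1, 1, 1, all ≤ ⌊19/2⌋ = 9.
Every other node leaves some component of size > 9, so the centroid is unique.

12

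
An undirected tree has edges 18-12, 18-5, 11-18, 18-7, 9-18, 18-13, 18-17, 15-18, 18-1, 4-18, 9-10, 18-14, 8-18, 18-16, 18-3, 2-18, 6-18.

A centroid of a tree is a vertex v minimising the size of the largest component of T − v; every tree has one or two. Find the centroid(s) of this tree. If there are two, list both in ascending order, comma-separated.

18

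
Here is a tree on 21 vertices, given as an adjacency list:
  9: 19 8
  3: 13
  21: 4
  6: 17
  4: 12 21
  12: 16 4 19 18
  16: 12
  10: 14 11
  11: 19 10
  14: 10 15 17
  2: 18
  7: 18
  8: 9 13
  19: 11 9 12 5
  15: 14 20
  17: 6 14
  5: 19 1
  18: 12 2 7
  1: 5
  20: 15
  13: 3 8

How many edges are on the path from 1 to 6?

7

1–5–19–11–10–14–17–6: 7 edges.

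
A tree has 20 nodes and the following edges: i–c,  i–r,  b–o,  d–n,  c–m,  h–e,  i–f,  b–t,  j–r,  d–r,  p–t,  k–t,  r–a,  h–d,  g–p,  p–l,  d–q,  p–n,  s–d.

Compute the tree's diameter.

9

A longest path is o–b–t–p–n–d–r–i–c–m, with 9 edges.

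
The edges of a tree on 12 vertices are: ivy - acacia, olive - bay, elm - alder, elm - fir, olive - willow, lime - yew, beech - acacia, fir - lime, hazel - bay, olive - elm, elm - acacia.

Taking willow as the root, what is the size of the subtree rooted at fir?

Descendants of fir (including itself): fir, lime, yew. That's 3.

3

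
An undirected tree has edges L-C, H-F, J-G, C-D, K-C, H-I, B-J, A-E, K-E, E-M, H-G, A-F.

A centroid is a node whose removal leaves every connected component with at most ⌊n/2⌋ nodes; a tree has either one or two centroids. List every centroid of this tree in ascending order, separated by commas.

If A is removed the pieces have sizes 6, 6, all ≤ ⌊13/2⌋ = 6.
Every other node leaves some component of size > 6, so the centroid is unique.

A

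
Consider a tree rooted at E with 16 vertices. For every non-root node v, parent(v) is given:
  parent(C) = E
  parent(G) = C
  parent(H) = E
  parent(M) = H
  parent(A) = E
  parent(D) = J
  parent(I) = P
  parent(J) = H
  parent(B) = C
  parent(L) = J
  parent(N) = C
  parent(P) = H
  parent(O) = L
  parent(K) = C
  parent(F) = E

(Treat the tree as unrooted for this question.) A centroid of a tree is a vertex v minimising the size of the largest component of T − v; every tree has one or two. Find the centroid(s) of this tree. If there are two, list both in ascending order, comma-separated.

E, H

Removing H splits the tree into components of sizes 8, 4, 2, 1; the largest is 8 ≤ ⌊16/2⌋ = 8.
E is adjacent to H and is also a centroid (the largest component after removing it is likewise 8).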